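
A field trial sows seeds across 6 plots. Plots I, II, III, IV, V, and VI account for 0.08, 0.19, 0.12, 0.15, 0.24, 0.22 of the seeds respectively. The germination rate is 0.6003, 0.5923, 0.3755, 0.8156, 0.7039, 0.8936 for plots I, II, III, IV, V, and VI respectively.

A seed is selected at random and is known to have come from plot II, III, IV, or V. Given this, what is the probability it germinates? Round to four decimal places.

Let S = {II, III, IV, V}.
P(S) = 0.19 + 0.12 + 0.15 + 0.24 = 0.7.
P(G ∩ S) = 0.5923·0.19 + 0.3755·0.12 + 0.8156·0.15 + 0.7039·0.24 = 0.112537 + 0.04506 + 0.12234 + 0.168936 = 0.448873.
P(G | S) = 0.448873 / 0.7 = 0.641247…

P(G|S) ≈ 0.6412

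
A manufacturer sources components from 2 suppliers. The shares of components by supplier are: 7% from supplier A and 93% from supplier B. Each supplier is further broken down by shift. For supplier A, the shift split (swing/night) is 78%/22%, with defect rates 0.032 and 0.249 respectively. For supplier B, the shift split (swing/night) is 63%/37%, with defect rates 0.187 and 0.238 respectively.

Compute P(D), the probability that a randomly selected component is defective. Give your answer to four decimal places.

P(D|A) = 0.78·0.032 + 0.22·0.249 = 0.02496 + 0.05478 = 0.07974
P(D|B) = 0.63·0.187 + 0.37·0.238 = 0.11781 + 0.08806 = 0.20587
Then overall,
P(D) = 0.07·0.07974 + 0.93·0.20587
      = 0.0055818 + 0.1914591 = 0.1970409

0.1970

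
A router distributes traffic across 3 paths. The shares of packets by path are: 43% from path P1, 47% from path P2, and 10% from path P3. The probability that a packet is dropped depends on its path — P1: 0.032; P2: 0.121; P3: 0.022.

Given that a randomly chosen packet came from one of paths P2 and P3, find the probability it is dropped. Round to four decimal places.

P(L|S) ≈ 0.1036

Let S = {P2, P3}.
P(S) = 0.47 + 0.1 = 0.57.
P(L ∩ S) = 0.121·0.47 + 0.022·0.1 = 0.05687 + 0.0022 = 0.05907.
P(L | S) = 0.05907 / 0.57 = 0.103632…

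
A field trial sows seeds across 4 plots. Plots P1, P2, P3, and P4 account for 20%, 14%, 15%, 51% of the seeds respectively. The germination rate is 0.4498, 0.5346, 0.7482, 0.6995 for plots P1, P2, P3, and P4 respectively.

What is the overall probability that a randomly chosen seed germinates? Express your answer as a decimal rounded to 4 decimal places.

P(G) ≈ 0.6338

P(G) = P(G|P1)·P(P1) + P(G|P2)·P(P2) + P(G|P3)·P(P3) + P(G|P4)·P(P4)
      = 0.4498·0.2 + 0.5346·0.14 + 0.7482·0.15 + 0.6995·0.51
      = 0.08996 + 0.074844 + 0.11223 + 0.356745 = 0.633779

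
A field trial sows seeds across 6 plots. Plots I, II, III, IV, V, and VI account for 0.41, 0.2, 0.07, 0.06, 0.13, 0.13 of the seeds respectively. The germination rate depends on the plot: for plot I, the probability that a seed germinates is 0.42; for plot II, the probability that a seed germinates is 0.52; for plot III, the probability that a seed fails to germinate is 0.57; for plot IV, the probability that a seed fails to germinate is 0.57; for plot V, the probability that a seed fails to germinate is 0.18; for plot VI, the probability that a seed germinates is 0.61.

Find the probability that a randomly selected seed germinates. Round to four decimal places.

0.5180

P(G|III) = 1 − 0.57 = 0.43.
P(G|IV) = 1 − 0.57 = 0.43.
P(G|V) = 1 − 0.18 = 0.82.
Summing over the partition,
P(G) = P(G|I)·P(I) + P(G|II)·P(II) + P(G|III)·P(III) + P(G|IV)·P(IV) + P(G|V)·P(V) + P(G|VI)·P(VI)
      = 0.42·0.41 + 0.52·0.2 + 0.43·0.07 + 0.43·0.06 + 0.82·0.13 + 0.61·0.13
      = 0.1722 + 0.104 + 0.0301 + 0.0258 + 0.1066 + 0.0793 = 0.518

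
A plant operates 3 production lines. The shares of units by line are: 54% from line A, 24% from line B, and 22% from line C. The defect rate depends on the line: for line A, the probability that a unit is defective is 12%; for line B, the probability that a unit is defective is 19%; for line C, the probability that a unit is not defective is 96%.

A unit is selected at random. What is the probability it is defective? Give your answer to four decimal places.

0.1192

P(D|C) = 1 − 0.96 = 0.04.
Summing over the partition,
P(D) = P(D|A)·P(A) + P(D|B)·P(B) + P(D|C)·P(C)
      = 0.12·0.54 + 0.19·0.24 + 0.04·0.22
      = 0.0648 + 0.0456 + 0.0088 = 0.1192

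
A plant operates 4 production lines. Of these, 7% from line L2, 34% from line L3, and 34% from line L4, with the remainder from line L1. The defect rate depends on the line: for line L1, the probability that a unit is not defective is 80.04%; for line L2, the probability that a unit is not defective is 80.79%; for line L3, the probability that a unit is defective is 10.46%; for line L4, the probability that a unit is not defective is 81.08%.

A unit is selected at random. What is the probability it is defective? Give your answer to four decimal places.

P(L1) = 1 − (0.07 + 0.34 + 0.34) = 0.25.
P(D|L1) = 1 − 0.8004 = 0.1996.
P(D|L2) = 1 − 0.8079 = 0.1921.
P(D|L4) = 1 − 0.8108 = 0.1892.
Using total probability over the partition,
P(D) = P(D|L1)·P(L1) + P(D|L2)·P(L2) + P(D|L3)·P(L3) + P(D|L4)·P(L4)
      = 0.1996·0.25 + 0.1921·0.07 + 0.1046·0.34 + 0.1892·0.34
      = 0.0499 + 0.013447 + 0.035564 + 0.064328 = 0.163239

0.1632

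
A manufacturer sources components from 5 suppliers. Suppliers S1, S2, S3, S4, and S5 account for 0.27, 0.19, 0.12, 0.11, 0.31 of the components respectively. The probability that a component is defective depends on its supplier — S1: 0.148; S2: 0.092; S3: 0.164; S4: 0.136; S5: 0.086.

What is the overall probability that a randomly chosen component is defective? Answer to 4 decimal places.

By the law of total probability,
P(D) = P(D|S1)·P(S1) + P(D|S2)·P(S2) + P(D|S3)·P(S3) + P(D|S4)·P(S4) + P(D|S5)·P(S5)
      = 0.148·0.27 + 0.092·0.19 + 0.164·0.12 + 0.136·0.11 + 0.086·0.31
      = 0.03996 + 0.01748 + 0.01968 + 0.01496 + 0.02666 = 0.11874

P(D) ≈ 0.1187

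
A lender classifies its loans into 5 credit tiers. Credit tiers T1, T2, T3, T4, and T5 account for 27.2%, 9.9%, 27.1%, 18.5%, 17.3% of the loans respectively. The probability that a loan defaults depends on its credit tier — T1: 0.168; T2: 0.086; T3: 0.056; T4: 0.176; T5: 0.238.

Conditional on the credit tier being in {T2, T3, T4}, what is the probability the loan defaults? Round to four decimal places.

P(D|S) ≈ 0.1014

Let S = {T2, T3, T4}.
P(S) = 0.099 + 0.271 + 0.185 = 0.555.
P(D ∩ S) = 0.086·0.099 + 0.056·0.271 + 0.176·0.185 = 0.008514 + 0.015176 + 0.03256 = 0.05625.
P(D | S) = 0.05625 / 0.555 = 0.101351…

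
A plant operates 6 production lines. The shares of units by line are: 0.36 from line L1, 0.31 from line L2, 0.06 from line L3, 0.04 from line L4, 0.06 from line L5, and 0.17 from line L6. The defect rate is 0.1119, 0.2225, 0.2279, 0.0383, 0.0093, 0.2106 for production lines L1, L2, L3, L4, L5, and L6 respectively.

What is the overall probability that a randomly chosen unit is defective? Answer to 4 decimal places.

0.1608

Using total probability over the partition,
P(D) = P(D|L1)·P(L1) + P(D|L2)·P(L2) + P(D|L3)·P(L3) + P(D|L4)·P(L4) + P(D|L5)·P(L5) + P(D|L6)·P(L6)
      = 0.1119·0.36 + 0.2225·0.31 + 0.2279·0.06 + 0.0383·0.04 + 0.0093·0.06 + 0.2106·0.17
      = 0.040284 + 0.068975 + 0.013674 + 0.001532 + 0.000558 + 0.035802 = 0.160825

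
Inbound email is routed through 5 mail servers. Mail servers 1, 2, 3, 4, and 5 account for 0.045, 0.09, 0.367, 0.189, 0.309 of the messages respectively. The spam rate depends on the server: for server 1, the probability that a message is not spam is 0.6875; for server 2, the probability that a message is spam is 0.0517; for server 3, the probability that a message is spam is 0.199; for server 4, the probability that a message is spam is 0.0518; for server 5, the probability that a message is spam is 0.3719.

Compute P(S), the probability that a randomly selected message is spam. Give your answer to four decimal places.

P(S) ≈ 0.2165

P(S|1) = 1 − 0.6875 = 0.3125.
P(S) = P(S|1)·P(1) + P(S|2)·P(2) + P(S|3)·P(3) + P(S|4)·P(4) + P(S|5)·P(5)
      = 0.3125·0.045 + 0.0517·0.09 + 0.199·0.367 + 0.0518·0.189 + 0.3719·0.309
      = 0.0140625 + 0.004653 + 0.073033 + 0.0097902 + 0.1149171 = 0.2164558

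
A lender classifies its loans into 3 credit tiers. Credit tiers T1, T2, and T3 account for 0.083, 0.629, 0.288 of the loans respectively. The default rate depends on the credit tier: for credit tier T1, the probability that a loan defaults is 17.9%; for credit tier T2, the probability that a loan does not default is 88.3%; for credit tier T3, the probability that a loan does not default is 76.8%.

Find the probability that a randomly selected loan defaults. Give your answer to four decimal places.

P(D|T2) = 1 − 0.883 = 0.117.
P(D|T3) = 1 − 0.768 = 0.232.
Summing over the partition,
P(D) = P(D|T1)·P(T1) + P(D|T2)·P(T2) + P(D|T3)·P(T3)
      = 0.179·0.083 + 0.117·0.629 + 0.232·0.288
      = 0.014857 + 0.073593 + 0.066816 = 0.155266

0.1553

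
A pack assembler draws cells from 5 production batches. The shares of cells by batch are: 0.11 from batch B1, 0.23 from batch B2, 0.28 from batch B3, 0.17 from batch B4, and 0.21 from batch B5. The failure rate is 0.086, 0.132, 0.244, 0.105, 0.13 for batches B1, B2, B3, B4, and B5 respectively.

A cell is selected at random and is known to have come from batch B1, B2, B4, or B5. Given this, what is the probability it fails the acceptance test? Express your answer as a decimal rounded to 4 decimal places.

0.1180

Let S = {B1, B2, B4, B5}.
P(S) = 0.11 + 0.23 + 0.17 + 0.21 = 0.72.
P(F ∩ S) = 0.086·0.11 + 0.132·0.23 + 0.105·0.17 + 0.13·0.21 = 0.00946 + 0.03036 + 0.01785 + 0.0273 = 0.08497.
P(F | S) = 0.08497 / 0.72 = 0.118014…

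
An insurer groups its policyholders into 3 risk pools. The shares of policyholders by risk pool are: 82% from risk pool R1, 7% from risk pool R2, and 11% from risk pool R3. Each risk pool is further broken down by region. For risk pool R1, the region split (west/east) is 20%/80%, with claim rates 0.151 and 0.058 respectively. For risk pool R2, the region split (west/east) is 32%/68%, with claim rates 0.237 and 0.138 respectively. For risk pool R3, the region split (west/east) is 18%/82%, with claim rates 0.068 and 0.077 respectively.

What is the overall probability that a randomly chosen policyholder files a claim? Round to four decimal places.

P(C) ≈ 0.0830

P(C|R1) = 0.2·0.151 + 0.8·0.058 = 0.0302 + 0.0464 = 0.0766
P(C|R2) = 0.32·0.237 + 0.68·0.138 = 0.07584 + 0.09384 = 0.16968
P(C|R3) = 0.18·0.068 + 0.82·0.077 = 0.01224 + 0.06314 = 0.07538
Then overall,
P(C) = 0.82·0.0766 + 0.07·0.16968 + 0.11·0.07538
      = 0.062812 + 0.0118776 + 0.0082918 = 0.0829814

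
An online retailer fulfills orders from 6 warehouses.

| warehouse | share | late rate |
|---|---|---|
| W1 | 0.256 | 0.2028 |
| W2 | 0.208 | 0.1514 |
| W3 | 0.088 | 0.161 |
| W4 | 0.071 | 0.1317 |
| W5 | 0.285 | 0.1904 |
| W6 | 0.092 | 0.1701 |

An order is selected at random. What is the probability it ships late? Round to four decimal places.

0.1768

P(L) = P(L|W1)·P(W1) + P(L|W2)·P(W2) + P(L|W3)·P(W3) + P(L|W4)·P(W4) + P(L|W5)·P(W5) + P(L|W6)·P(W6)
      = 0.2028·0.256 + 0.1514·0.208 + 0.161·0.088 + 0.1317·0.071 + 0.1904·0.285 + 0.1701·0.092
      = 0.0519168 + 0.0314912 + 0.014168 + 0.0093507 + 0.054264 + 0.0156492 = 0.1768399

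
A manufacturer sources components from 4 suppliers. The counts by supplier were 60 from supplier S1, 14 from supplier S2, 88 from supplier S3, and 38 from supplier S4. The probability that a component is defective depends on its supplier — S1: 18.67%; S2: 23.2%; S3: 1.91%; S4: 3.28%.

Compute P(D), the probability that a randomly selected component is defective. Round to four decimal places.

P(D) ≈ 0.0869

Total: 60 + 14 + 88 + 38 = 200.
P(S1) = 60/200 = 0.3. P(S2) = 14/200 = 0.07. P(S3) = 88/200 = 0.44. P(S4) = 38/200 = 0.19.
Using total probability over the partition,
P(D) = P(D|S1)·P(S1) + P(D|S2)·P(S2) + P(D|S3)·P(S3) + P(D|S4)·P(S4)
      = 0.1867·0.3 + 0.232·0.07 + 0.0191·0.44 + 0.0328·0.19
      = 0.05601 + 0.01624 + 0.008404 + 0.006232 = 0.086886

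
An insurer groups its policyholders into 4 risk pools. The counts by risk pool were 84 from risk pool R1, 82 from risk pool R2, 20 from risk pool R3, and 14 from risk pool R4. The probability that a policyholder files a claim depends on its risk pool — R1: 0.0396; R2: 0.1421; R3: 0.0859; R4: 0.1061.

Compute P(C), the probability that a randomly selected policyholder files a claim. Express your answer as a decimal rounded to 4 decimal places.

Total: 84 + 82 + 20 + 14 = 200.
P(R1) = 84/200 = 0.42. P(R2) = 82/200 = 0.41. P(R3) = 20/200 = 0.1. P(R4) = 14/200 = 0.07.
Using total probability over the partition,
P(C) = P(C|R1)·P(R1) + P(C|R2)·P(R2) + P(C|R3)·P(R3) + P(C|R4)·P(R4)
      = 0.0396·0.42 + 0.1421·0.41 + 0.0859·0.1 + 0.1061·0.07
      = 0.016632 + 0.058261 + 0.00859 + 0.007427 = 0.09091

0.0909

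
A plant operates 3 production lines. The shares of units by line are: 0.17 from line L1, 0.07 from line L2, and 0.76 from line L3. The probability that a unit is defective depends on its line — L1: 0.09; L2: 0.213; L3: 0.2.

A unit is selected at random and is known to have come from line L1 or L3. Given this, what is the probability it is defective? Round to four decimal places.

Let S = {L1, L3}.
P(S) = 0.17 + 0.76 = 0.93.
P(D ∩ S) = 0.09·0.17 + 0.2·0.76 = 0.0153 + 0.152 = 0.1673.
P(D | S) = 0.1673 / 0.93 = 0.179892…

P(D|S) ≈ 0.1799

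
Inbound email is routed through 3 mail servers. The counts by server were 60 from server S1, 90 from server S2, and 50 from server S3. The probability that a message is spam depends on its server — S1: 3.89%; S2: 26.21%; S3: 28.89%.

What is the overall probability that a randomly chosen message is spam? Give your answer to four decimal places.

Total: 60 + 90 + 50 = 200.
P(S1) = 60/200 = 0.3. P(S2) = 90/200 = 0.45. P(S3) = 50/200 = 0.25.
P(S) = P(S|S1)·P(S1) + P(S|S2)·P(S2) + P(S|S3)·P(S3)
      = 0.0389·0.3 + 0.2621·0.45 + 0.2889·0.25
      = 0.01167 + 0.117945 + 0.072225 = 0.20184

0.2018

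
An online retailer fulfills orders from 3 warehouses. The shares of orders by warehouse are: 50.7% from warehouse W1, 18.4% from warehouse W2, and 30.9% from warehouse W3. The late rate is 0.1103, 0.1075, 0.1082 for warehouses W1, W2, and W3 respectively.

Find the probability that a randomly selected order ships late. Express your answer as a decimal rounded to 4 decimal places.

0.1091

By the law of total probability,
P(L) = P(L|W1)·P(W1) + P(L|W2)·P(W2) + P(L|W3)·P(W3)
      = 0.1103·0.507 + 0.1075·0.184 + 0.1082·0.309
      = 0.0559221 + 0.01978 + 0.0334338 = 0.1091359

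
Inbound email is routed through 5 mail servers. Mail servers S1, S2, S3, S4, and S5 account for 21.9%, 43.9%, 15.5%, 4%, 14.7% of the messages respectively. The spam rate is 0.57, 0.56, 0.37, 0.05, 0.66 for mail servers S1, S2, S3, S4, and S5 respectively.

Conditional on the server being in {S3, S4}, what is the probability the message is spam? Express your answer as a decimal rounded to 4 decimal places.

P(S|J) ≈ 0.3044

Let J = {S3, S4}.
P(J) = 0.155 + 0.04 = 0.195.
P(S ∩ J) = 0.37·0.155 + 0.05·0.04 = 0.05735 + 0.002 = 0.05935.
P(S | J) = 0.05935 / 0.195 = 0.304359…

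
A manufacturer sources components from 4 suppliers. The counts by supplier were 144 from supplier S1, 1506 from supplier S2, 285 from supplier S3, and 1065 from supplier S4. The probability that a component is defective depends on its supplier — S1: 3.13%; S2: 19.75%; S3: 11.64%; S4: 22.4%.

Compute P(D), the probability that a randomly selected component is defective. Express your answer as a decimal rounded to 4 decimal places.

Total: 144 + 1506 + 285 + 1065 = 3000.
P(S1) = 144/3000 = 0.048. P(S2) = 1506/3000 = 0.502. P(S3) = 285/3000 = 0.095. P(S4) = 1065/3000 = 0.355.
P(D) = P(D|S1)·P(S1) + P(D|S2)·P(S2) + P(D|S3)·P(S3) + P(D|S4)·P(S4)
      = 0.0313·0.048 + 0.1975·0.502 + 0.1164·0.095 + 0.224·0.355
      = 0.0015024 + 0.099145 + 0.011058 + 0.07952 = 0.1912254

0.1912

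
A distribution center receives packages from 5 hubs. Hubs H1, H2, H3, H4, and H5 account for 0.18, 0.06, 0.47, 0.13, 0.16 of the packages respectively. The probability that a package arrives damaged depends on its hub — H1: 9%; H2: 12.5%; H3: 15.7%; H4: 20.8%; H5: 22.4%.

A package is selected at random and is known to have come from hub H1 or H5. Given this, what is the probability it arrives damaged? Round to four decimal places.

Let S = {H1, H5}.
P(S) = 0.18 + 0.16 = 0.34.
P(D ∩ S) = 0.09·0.18 + 0.224·0.16 = 0.0162 + 0.03584 = 0.05204.
P(D | S) = 0.05204 / 0.34 = 0.153059…

0.1531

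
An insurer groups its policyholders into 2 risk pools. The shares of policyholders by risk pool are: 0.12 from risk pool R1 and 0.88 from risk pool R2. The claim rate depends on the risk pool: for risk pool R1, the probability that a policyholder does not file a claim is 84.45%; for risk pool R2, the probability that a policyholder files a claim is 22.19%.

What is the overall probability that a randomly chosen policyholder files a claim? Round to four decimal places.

P(C|R1) = 1 − 0.8445 = 0.1555.
P(C) = P(C|R1)·P(R1) + P(C|R2)·P(R2)
      = 0.1555·0.12 + 0.2219·0.88
      = 0.01866 + 0.195272 = 0.213932

0.2139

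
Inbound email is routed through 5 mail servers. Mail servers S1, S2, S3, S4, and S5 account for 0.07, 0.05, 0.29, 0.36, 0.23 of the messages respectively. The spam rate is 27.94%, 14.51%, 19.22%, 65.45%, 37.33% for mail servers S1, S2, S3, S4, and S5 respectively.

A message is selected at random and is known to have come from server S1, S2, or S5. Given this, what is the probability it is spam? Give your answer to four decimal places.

Let J = {S1, S2, S5}.
P(J) = 0.07 + 0.05 + 0.23 = 0.35.
P(S ∩ J) = 0.2794·0.07 + 0.1451·0.05 + 0.3733·0.23 = 0.019558 + 0.007255 + 0.085859 = 0.112672.
P(S | J) = 0.112672 / 0.35 = 0.321920…

P(S|J) ≈ 0.3219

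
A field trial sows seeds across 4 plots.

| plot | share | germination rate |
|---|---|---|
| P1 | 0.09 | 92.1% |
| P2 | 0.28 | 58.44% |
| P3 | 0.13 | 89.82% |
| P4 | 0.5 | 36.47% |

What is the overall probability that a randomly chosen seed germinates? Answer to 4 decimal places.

0.5456

P(G) = P(G|P1)·P(P1) + P(G|P2)·P(P2) + P(G|P3)·P(P3) + P(G|P4)·P(P4)
      = 0.921·0.09 + 0.5844·0.28 + 0.8982·0.13 + 0.3647·0.5
      = 0.08289 + 0.163632 + 0.116766 + 0.18235 = 0.545638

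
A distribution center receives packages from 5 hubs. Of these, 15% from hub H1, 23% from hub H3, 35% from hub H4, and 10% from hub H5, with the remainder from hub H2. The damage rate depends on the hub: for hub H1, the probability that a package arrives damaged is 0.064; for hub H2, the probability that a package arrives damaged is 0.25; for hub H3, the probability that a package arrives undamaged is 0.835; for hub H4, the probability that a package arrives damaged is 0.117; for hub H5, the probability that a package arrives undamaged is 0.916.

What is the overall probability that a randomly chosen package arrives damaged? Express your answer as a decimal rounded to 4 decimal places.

P(H2) = 1 − (0.15 + 0.23 + 0.35 + 0.1) = 0.17.
P(D|H3) = 1 − 0.835 = 0.165.
P(D|H5) = 1 − 0.916 = 0.084.
By the law of total probability,
P(D) = P(D|H1)·P(H1) + P(D|H2)·P(H2) + P(D|H3)·P(H3) + P(D|H4)·P(H4) + P(D|H5)·P(H5)
      = 0.064·0.15 + 0.25·0.17 + 0.165·0.23 + 0.117·0.35 + 0.084·0.1
      = 0.0096 + 0.0425 + 0.03795 + 0.04095 + 0.0084 = 0.1394

0.1394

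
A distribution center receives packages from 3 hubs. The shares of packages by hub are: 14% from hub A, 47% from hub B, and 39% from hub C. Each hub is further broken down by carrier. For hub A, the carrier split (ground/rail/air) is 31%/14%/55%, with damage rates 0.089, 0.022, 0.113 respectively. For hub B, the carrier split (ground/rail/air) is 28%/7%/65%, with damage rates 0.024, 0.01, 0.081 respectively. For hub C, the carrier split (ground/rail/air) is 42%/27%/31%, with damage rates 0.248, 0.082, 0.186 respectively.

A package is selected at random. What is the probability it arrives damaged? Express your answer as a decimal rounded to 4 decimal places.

P(D|A) = 0.31·0.089 + 0.14·0.022 + 0.55·0.113 = 0.02759 + 0.00308 + 0.06215 = 0.09282
P(D|B) = 0.28·0.024 + 0.07·0.01 + 0.65·0.081 = 0.00672 + 0.0007 + 0.05265 = 0.06007
P(D|C) = 0.42·0.248 + 0.27·0.082 + 0.31·0.186 = 0.10416 + 0.02214 + 0.05766 = 0.18396
By total probability over the outer partition,
P(D) = 0.14·0.09282 + 0.47·0.06007 + 0.39·0.18396
      = 0.0129948 + 0.0282329 + 0.0717444 = 0.1129721

P(D) ≈ 0.1130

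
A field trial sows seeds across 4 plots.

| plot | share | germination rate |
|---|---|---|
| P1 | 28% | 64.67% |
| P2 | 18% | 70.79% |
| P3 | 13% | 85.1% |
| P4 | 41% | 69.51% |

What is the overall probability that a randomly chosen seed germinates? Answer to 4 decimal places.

P(G) = P(G|P1)·P(P1) + P(G|P2)·P(P2) + P(G|P3)·P(P3) + P(G|P4)·P(P4)
      = 0.6467·0.28 + 0.7079·0.18 + 0.851·0.13 + 0.6951·0.41
      = 0.181076 + 0.127422 + 0.11063 + 0.284991 = 0.704119

0.7041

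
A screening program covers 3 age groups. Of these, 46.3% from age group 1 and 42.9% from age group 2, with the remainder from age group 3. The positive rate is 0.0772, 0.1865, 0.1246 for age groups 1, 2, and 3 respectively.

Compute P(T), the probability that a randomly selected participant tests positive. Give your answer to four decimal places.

P(3) = 1 − (0.463 + 0.429) = 0.108.
Using total probability over the partition,
P(T) = P(T|1)·P(1) + P(T|2)·P(2) + P(T|3)·P(3)
      = 0.0772·0.463 + 0.1865·0.429 + 0.1246·0.108
      = 0.0357436 + 0.0800085 + 0.0134568 = 0.1292089

0.1292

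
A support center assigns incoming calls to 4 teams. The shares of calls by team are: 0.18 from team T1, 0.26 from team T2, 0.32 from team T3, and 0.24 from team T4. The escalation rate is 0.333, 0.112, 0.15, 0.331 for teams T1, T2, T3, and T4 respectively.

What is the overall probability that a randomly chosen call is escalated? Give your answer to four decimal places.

P(E) ≈ 0.2165

P(E) = P(E|T1)·P(T1) + P(E|T2)·P(T2) + P(E|T3)·P(T3) + P(E|T4)·P(T4)
      = 0.333·0.18 + 0.112·0.26 + 0.15·0.32 + 0.331·0.24
      = 0.05994 + 0.02912 + 0.048 + 0.07944 = 0.2165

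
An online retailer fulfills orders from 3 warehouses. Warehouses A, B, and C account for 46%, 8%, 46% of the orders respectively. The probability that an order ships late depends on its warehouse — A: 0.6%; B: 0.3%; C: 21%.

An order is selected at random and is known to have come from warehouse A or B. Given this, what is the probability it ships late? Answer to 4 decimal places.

0.0056

Let S = {A, B}.
P(S) = 0.46 + 0.08 = 0.54.
P(L ∩ S) = 0.006·0.46 + 0.003·0.08 = 0.00276 + 0.00024 = 0.003.
P(L | S) = 0.003 / 0.54 = 0.005556…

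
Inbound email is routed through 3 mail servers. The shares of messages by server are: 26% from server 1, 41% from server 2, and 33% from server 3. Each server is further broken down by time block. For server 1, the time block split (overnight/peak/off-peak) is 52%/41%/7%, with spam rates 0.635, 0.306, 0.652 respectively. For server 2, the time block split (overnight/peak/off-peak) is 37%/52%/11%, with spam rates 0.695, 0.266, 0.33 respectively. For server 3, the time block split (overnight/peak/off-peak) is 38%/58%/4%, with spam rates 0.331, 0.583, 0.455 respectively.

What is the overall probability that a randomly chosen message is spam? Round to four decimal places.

P(S|1) = 0.52·0.635 + 0.41·0.306 + 0.07·0.652 = 0.3302 + 0.12546 + 0.04564 = 0.5013
P(S|2) = 0.37·0.695 + 0.52·0.266 + 0.11·0.33 = 0.25715 + 0.13832 + 0.0363 = 0.43177
P(S|3) = 0.38·0.331 + 0.58·0.583 + 0.04·0.455 = 0.12578 + 0.33814 + 0.0182 = 0.48212
By total probability over the outer partition,
P(S) = 0.26·0.5013 + 0.41·0.43177 + 0.33·0.48212
      = 0.130338 + 0.1770257 + 0.1590996 = 0.4664633

P(S) ≈ 0.4665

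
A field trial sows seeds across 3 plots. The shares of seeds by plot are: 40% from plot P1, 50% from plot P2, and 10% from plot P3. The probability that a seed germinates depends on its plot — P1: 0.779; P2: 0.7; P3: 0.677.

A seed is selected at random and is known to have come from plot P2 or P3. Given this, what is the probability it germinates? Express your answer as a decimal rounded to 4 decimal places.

P(G|S) ≈ 0.6962

Let S = {P2, P3}.
P(S) = 0.5 + 0.1 = 0.6.
P(G ∩ S) = 0.7·0.5 + 0.677·0.1 = 0.35 + 0.0677 = 0.4177.
P(G | S) = 0.4177 / 0.6 = 0.696167…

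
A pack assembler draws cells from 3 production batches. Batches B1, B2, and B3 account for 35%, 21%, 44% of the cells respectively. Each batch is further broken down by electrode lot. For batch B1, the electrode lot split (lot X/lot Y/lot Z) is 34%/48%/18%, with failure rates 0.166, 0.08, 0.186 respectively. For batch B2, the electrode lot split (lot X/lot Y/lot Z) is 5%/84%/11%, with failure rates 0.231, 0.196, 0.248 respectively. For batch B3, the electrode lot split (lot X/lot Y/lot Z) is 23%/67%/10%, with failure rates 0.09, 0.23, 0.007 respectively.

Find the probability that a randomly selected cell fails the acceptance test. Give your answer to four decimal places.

0.1649

P(F|B1) = 0.34·0.166 + 0.48·0.08 + 0.18·0.186 = 0.05644 + 0.0384 + 0.03348 = 0.12832
P(F|B2) = 0.05·0.231 + 0.84·0.196 + 0.11·0.248 = 0.01155 + 0.16464 + 0.02728 = 0.20347
P(F|B3) = 0.23·0.09 + 0.67·0.23 + 0.1·0.007 = 0.0207 + 0.1541 + 0.0007 = 0.1755
Then overall,
P(F) = 0.35·0.12832 + 0.21·0.20347 + 0.44·0.1755
      = 0.044912 + 0.0427287 + 0.07722 = 0.1648607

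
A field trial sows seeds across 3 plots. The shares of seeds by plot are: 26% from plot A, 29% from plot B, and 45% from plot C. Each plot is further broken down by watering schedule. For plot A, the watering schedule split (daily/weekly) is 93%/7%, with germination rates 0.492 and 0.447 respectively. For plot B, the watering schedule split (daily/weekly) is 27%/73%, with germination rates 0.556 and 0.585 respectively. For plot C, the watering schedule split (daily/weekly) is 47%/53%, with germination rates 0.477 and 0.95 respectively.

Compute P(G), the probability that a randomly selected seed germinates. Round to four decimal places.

P(G) ≈ 0.6219

P(G|A) = 0.93·0.492 + 0.07·0.447 = 0.45756 + 0.03129 = 0.48885
P(G|B) = 0.27·0.556 + 0.73·0.585 = 0.15012 + 0.42705 = 0.57717
P(G|C) = 0.47·0.477 + 0.53·0.95 = 0.22419 + 0.5035 = 0.72769
Then overall,
P(G) = 0.26·0.48885 + 0.29·0.57717 + 0.45·0.72769
      = 0.127101 + 0.1673793 + 0.3274605 = 0.6219408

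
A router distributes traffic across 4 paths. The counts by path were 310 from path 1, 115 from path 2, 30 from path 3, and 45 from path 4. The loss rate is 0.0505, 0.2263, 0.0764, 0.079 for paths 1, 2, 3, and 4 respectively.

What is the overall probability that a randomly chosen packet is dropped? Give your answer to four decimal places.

Total: 310 + 115 + 30 + 45 = 500.
P(1) = 310/500 = 0.62. P(2) = 115/500 = 0.23. P(3) = 30/500 = 0.06. P(4) = 45/500 = 0.09.
Summing over the partition,
P(L) = P(L|1)·P(1) + P(L|2)·P(2) + P(L|3)·P(3) + P(L|4)·P(4)
      = 0.0505·0.62 + 0.2263·0.23 + 0.0764·0.06 + 0.079·0.09
      = 0.03131 + 0.052049 + 0.004584 + 0.00711 = 0.095053

0.0951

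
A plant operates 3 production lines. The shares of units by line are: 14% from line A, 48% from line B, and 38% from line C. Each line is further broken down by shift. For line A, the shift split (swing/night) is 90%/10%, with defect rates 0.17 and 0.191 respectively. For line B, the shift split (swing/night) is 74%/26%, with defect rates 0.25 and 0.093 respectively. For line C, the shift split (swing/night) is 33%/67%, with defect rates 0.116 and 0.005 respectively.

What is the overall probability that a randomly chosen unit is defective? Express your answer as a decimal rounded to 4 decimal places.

P(D) ≈ 0.1403

P(D|A) = 0.9·0.17 + 0.1·0.191 = 0.153 + 0.0191 = 0.1721
P(D|B) = 0.74·0.25 + 0.26·0.093 = 0.185 + 0.02418 = 0.20918
P(D|C) = 0.33·0.116 + 0.67·0.005 = 0.03828 + 0.00335 = 0.04163
By total probability over the outer partition,
P(D) = 0.14·0.1721 + 0.48·0.20918 + 0.38·0.04163
      = 0.024094 + 0.1004064 + 0.0158194 = 0.1403198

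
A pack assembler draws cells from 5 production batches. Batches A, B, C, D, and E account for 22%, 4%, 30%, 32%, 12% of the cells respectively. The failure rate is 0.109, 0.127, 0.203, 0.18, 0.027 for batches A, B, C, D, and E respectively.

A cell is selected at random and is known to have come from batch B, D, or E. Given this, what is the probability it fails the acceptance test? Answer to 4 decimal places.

Let S = {B, D, E}.
P(S) = 0.04 + 0.32 + 0.12 = 0.48.
P(F ∩ S) = 0.127·0.04 + 0.18·0.32 + 0.027·0.12 = 0.00508 + 0.0576 + 0.00324 = 0.06592.
P(F | S) = 0.06592 / 0.48 = 0.137333…

0.1373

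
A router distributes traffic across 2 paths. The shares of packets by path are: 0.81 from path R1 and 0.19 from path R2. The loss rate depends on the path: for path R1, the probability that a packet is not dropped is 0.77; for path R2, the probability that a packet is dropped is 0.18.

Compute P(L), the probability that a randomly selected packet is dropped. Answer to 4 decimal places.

P(L|R1) = 1 − 0.77 = 0.23.
P(L) = P(L|R1)·P(R1) + P(L|R2)·P(R2)
      = 0.23·0.81 + 0.18·0.19
      = 0.1863 + 0.0342 = 0.2205

P(L) ≈ 0.2205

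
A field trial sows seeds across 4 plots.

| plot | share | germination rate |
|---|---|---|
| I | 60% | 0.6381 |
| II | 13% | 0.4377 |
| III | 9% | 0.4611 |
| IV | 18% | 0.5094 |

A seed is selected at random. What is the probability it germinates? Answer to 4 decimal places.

P(G) ≈ 0.5730

Using total probability over the partition,
P(G) = P(G|I)·P(I) + P(G|II)·P(II) + P(G|III)·P(III) + P(G|IV)·P(IV)
      = 0.6381·0.6 + 0.4377·0.13 + 0.4611·0.09 + 0.5094·0.18
      = 0.38286 + 0.056901 + 0.041499 + 0.091692 = 0.572952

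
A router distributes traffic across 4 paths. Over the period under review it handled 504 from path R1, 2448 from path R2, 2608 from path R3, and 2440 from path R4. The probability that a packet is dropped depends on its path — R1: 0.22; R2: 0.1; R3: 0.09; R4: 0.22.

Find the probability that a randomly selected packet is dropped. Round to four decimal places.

Total: 504 + 2448 + 2608 + 2440 = 8000.
P(R1) = 504/8000 = 0.063. P(R2) = 2448/8000 = 0.306. P(R3) = 2608/8000 = 0.326. P(R4) = 2440/8000 = 0.305.
P(L) = P(L|R1)·P(R1) + P(L|R2)·P(R2) + P(L|R3)·P(R3) + P(L|R4)·P(R4)
      = 0.22·0.063 + 0.1·0.306 + 0.09·0.326 + 0.22·0.305
      = 0.01386 + 0.0306 + 0.02934 + 0.0671 = 0.1409

0.1409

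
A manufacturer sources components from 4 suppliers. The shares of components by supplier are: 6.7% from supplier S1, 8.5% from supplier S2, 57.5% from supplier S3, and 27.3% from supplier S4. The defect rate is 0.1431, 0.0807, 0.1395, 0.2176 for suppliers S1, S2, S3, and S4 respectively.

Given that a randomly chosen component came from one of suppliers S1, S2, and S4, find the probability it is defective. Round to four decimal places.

Let S = {S1, S2, S4}.
P(S) = 0.067 + 0.085 + 0.273 = 0.425.
P(D ∩ S) = 0.1431·0.067 + 0.0807·0.085 + 0.2176·0.273 = 0.0095877 + 0.0068595 + 0.0594048 = 0.075852.
P(D | S) = 0.075852 / 0.425 = 0.178475…

0.1785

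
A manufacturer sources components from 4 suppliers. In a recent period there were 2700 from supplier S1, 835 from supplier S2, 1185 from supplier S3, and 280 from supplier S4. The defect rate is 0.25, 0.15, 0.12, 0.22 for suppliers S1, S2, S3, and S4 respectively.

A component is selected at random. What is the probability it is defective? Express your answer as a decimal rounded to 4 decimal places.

Total: 2700 + 835 + 1185 + 280 = 5000.
P(S1) = 2700/5000 = 0.54. P(S2) = 835/5000 = 0.167. P(S3) = 1185/5000 = 0.237. P(S4) = 280/5000 = 0.056.
Using total probability over the partition,
P(D) = P(D|S1)·P(S1) + P(D|S2)·P(S2) + P(D|S3)·P(S3) + P(D|S4)·P(S4)
      = 0.25·0.54 + 0.15·0.167 + 0.12·0.237 + 0.22·0.056
      = 0.135 + 0.02505 + 0.02844 + 0.01232 = 0.20081

P(D) ≈ 0.2008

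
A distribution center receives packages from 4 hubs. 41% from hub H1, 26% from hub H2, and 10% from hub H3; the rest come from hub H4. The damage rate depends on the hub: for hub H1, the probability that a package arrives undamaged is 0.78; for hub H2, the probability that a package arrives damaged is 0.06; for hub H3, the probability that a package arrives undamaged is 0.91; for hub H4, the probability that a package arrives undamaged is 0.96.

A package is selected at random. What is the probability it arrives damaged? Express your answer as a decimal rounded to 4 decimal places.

P(H4) = 1 − (0.41 + 0.26 + 0.1) = 0.23.
P(D|H1) = 1 − 0.78 = 0.22.
P(D|H3) = 1 − 0.91 = 0.09.
P(D|H4) = 1 − 0.96 = 0.04.
Summing over the partition,
P(D) = P(D|H1)·P(H1) + P(D|H2)·P(H2) + P(D|H3)·P(H3) + P(D|H4)·P(H4)
      = 0.22·0.41 + 0.06·0.26 + 0.09·0.1 + 0.04·0.23
      = 0.0902 + 0.0156 + 0.009 + 0.0092 = 0.124

P(D) ≈ 0.1240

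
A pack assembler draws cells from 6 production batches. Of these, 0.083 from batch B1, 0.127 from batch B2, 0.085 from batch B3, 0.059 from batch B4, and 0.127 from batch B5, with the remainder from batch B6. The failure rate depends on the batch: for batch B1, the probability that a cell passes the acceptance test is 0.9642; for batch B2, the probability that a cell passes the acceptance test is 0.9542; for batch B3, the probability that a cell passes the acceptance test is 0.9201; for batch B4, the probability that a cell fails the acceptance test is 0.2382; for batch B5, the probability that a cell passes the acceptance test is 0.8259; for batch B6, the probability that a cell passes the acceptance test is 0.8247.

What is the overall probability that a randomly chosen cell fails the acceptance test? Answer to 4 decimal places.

P(B6) = 1 − (0.083 + 0.127 + 0.085 + 0.059 + 0.127) = 0.519.
P(F|B1) = 1 − 0.9642 = 0.0358.
P(F|B2) = 1 − 0.9542 = 0.0458.
P(F|B3) = 1 − 0.9201 = 0.0799.
P(F|B5) = 1 − 0.8259 = 0.1741.
P(F|B6) = 1 − 0.8247 = 0.1753.
Summing over the partition,
P(F) = P(F|B1)·P(B1) + P(F|B2)·P(B2) + P(F|B3)·P(B3) + P(F|B4)·P(B4) + P(F|B5)·P(B5) + P(F|B6)·P(B6)
      = 0.0358·0.083 + 0.0458·0.127 + 0.0799·0.085 + 0.2382·0.059 + 0.1741·0.127 + 0.1753·0.519
      = 0.0029714 + 0.0058166 + 0.0067915 + 0.0140538 + 0.0221107 + 0.0909807 = 0.1427247

0.1427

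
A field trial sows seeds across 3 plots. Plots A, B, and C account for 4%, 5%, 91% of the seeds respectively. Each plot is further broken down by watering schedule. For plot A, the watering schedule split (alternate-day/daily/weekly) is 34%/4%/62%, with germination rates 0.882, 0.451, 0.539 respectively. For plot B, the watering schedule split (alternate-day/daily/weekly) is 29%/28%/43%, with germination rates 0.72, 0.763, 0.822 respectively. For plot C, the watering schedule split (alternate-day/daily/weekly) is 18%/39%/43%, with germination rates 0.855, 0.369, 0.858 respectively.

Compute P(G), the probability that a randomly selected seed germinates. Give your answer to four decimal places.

0.6716

P(G|A) = 0.34·0.882 + 0.04·0.451 + 0.62·0.539 = 0.29988 + 0.01804 + 0.33418 = 0.6521
P(G|B) = 0.29·0.72 + 0.28·0.763 + 0.43·0.822 = 0.2088 + 0.21364 + 0.35346 = 0.7759
P(G|C) = 0.18·0.855 + 0.39·0.369 + 0.43·0.858 = 0.1539 + 0.14391 + 0.36894 = 0.66675
Then overall,
P(G) = 0.04·0.6521 + 0.05·0.7759 + 0.91·0.66675
      = 0.026084 + 0.038795 + 0.6067425 = 0.6716215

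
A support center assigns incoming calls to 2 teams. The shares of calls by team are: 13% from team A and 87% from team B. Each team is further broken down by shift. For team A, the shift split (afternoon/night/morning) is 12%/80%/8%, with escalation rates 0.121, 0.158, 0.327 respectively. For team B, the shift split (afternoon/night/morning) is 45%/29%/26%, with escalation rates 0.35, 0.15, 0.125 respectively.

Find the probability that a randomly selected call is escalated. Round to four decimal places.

0.2249

P(E|A) = 0.12·0.121 + 0.8·0.158 + 0.08·0.327 = 0.01452 + 0.1264 + 0.02616 = 0.16708
P(E|B) = 0.45·0.35 + 0.29·0.15 + 0.26·0.125 = 0.1575 + 0.0435 + 0.0325 = 0.2335
By total probability over the outer partition,
P(E) = 0.13·0.16708 + 0.87·0.2335
      = 0.0217204 + 0.203145 = 0.2248654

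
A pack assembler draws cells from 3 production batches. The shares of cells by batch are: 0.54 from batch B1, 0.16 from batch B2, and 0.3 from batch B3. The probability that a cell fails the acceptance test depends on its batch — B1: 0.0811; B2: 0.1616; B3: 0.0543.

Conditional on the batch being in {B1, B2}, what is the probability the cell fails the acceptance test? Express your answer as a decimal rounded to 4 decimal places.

Let S = {B1, B2}.
P(S) = 0.54 + 0.16 = 0.7.
P(F ∩ S) = 0.0811·0.54 + 0.1616·0.16 = 0.043794 + 0.025856 = 0.06965.
P(F | S) = 0.06965 / 0.7 = 0.099500…

P(F|S) ≈ 0.0995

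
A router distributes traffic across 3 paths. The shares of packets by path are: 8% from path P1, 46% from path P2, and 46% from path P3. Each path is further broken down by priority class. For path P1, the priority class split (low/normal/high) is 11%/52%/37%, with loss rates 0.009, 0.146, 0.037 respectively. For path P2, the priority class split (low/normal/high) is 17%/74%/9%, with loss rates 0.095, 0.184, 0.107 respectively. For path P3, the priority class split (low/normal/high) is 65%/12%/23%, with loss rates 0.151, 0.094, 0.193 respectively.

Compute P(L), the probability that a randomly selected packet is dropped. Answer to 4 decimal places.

0.1525

P(L|P1) = 0.11·0.009 + 0.52·0.146 + 0.37·0.037 = 0.00099 + 0.07592 + 0.01369 = 0.0906
P(L|P2) = 0.17·0.095 + 0.74·0.184 + 0.09·0.107 = 0.01615 + 0.13616 + 0.00963 = 0.16194
P(L|P3) = 0.65·0.151 + 0.12·0.094 + 0.23·0.193 = 0.09815 + 0.01128 + 0.04439 = 0.15382
By total probability over the outer partition,
P(L) = 0.08·0.0906 + 0.46·0.16194 + 0.46·0.15382
      = 0.007248 + 0.0744924 + 0.0707572 = 0.1524976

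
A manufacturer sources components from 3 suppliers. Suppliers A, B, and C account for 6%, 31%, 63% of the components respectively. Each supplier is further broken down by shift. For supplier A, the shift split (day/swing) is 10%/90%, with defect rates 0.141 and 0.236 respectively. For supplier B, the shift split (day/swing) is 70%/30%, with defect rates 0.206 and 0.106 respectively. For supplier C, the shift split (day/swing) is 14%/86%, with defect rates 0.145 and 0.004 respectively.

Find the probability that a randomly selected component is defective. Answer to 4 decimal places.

P(D|A) = 0.1·0.141 + 0.9·0.236 = 0.0141 + 0.2124 = 0.2265
P(D|B) = 0.7·0.206 + 0.3·0.106 = 0.1442 + 0.0318 = 0.176
P(D|C) = 0.14·0.145 + 0.86·0.004 = 0.0203 + 0.00344 = 0.02374
By total probability over the outer partition,
P(D) = 0.06·0.2265 + 0.31·0.176 + 0.63·0.02374
      = 0.01359 + 0.05456 + 0.0149562 = 0.0831062

0.0831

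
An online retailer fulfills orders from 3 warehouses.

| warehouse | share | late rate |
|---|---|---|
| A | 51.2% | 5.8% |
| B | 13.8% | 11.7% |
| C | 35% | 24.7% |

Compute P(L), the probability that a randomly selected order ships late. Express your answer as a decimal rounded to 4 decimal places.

P(L) = P(L|A)·P(A) + P(L|B)·P(B) + P(L|C)·P(C)
      = 0.058·0.512 + 0.117·0.138 + 0.247·0.35
      = 0.029696 + 0.016146 + 0.08645 = 0.132292

P(L) ≈ 0.1323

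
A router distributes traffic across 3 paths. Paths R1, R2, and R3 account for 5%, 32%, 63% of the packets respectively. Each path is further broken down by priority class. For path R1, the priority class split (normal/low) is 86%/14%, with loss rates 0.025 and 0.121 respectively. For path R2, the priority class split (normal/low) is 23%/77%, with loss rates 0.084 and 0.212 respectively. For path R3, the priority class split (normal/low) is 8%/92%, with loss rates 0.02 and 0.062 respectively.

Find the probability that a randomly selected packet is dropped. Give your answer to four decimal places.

0.0973

P(L|R1) = 0.86·0.025 + 0.14·0.121 = 0.0215 + 0.01694 = 0.03844
P(L|R2) = 0.23·0.084 + 0.77·0.212 = 0.01932 + 0.16324 = 0.18256
P(L|R3) = 0.08·0.02 + 0.92·0.062 = 0.0016 + 0.05704 = 0.05864
By total probability over the outer partition,
P(L) = 0.05·0.03844 + 0.32·0.18256 + 0.63·0.05864
      = 0.001922 + 0.0584192 + 0.0369432 = 0.0972844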